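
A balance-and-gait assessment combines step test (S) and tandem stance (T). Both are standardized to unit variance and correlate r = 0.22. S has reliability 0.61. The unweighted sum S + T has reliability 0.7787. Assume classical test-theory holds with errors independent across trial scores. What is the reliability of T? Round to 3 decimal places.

Var(S+T) = 2 + 2·0.22 = 2.440.
True-score variance = ρ_S + ρ_T + 2·0.22, so 0.7787 = (0.61 + ρ_T + 0.44) / 2.440.
ρ_T = 0.7787·2.440 − 0.61 − 0.44 = 0.850.

0.850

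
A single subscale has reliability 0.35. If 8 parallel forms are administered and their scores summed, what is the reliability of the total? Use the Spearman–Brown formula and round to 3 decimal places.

ρ_k = kρ / (1 + (k−1)ρ) = 8·0.35 / (1 + 7·0.35) = 2.800 / 3.450 = 0.812.

0.812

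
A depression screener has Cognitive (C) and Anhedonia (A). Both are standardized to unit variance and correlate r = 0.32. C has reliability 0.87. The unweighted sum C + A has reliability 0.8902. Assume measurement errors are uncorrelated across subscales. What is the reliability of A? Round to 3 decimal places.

Var(C+A) = 2 + 2·0.32 = 2.640.
True-score variance = ρ_C + ρ_A + 2·0.32, so 0.8902 = (0.87 + ρ_A + 0.64) / 2.640.
ρ_A = 0.8902·2.640 − 0.87 − 0.64 = 0.840.

0.840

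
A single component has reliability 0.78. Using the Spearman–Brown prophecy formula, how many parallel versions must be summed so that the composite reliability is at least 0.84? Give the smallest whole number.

2

k ≥ ρ*(1−ρ₁)/(ρ₁(1−ρ*)) = 0.84·0.22 / (0.78·0.16) = 1.481.
Smallest integer k = 2.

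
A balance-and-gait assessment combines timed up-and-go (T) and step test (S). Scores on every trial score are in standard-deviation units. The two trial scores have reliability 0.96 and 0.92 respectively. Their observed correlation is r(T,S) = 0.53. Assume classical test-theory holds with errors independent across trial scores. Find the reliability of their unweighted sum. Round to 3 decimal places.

0.961

Var(T+S) = 2 + 2·[0.53] = 2 + 1.06 = 3.06.
Under uncorrelated errors the observed covariances equal the true-score covariances, so only the own-variance terms attenuate.
True-score variance = [0.96 + 0.92] + 1.06 = 1.88 + 1.06 = 2.94.
Reliability = 2.94 / 3.06 = 0.961.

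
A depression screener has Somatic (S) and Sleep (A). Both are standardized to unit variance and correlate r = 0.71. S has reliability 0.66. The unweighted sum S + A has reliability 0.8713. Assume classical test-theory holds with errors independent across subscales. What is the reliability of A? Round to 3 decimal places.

0.900

Var(S+A) = 2 + 2·0.71 = 3.420.
True-score variance = ρ_S + ρ_A + 2·0.71, so 0.8713 = (0.66 + ρ_A + 1.42) / 3.420.
ρ_A = 0.8713·3.420 − 0.66 − 1.42 = 0.900.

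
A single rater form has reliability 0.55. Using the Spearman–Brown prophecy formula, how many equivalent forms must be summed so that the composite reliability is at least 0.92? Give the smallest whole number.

k ≥ ρ*(1−ρ₁)/(ρ₁(1−ρ*)) = 0.92·0.45 / (0.55·0.08) = 9.409.
Smallest integer k = 10.

10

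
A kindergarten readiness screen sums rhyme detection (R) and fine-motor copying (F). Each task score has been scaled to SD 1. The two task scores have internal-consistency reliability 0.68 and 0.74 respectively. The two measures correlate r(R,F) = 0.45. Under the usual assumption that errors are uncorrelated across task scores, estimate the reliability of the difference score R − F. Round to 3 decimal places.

Var(R−F) = 1 + 1 − 2·0.45 = 2 − 0.9 = 1.1.
Under uncorrelated errors the observed covariances equal the true-score covariances, so only the own-variance terms attenuate.
True-score variance = [0.68 + 0.74] − 0.9 = 1.42 − 0.9 = 0.52.
Reliability = 0.52 / 1.1 = 0.473.

0.473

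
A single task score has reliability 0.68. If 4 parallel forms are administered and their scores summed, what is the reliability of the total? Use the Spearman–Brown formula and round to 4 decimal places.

0.8947

ρ_k = kρ / (1 + (k−1)ρ) = 4·0.68 / (1 + 3·0.68) = 2.720 / 3.040 = 0.8947.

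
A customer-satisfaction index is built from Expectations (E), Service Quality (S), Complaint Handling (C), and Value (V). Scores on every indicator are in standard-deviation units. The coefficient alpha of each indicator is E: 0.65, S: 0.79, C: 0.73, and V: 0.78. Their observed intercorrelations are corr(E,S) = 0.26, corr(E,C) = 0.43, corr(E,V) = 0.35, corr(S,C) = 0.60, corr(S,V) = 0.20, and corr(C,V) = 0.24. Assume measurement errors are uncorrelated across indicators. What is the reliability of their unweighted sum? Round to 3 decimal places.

Var(E+S+C+V) = 4 + 2·[0.26 + 0.43 + 0.35 + 0.60 + 0.20 + 0.24] = 4 + 4.16 = 8.16.
Under uncorrelated errors the observed covariances equal the true-score covariances, so only the own-variance terms attenuate.
True-score variance = [0.65 + 0.79 + 0.73 + 0.78] + 4.16 = 2.95 + 4.16 = 7.11.
Reliability = 7.11 / 8.16 = 0.871.

0.871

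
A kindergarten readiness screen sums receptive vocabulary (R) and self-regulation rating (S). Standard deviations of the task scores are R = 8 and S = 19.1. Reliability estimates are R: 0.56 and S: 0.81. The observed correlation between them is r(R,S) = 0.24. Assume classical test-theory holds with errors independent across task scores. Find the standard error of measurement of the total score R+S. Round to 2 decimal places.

Var(total) = 428.81 + 73.344 = 502.154.
True-score variance = 331.336 + 73.344 = 404.68, so reliability = 0.8059.
Error variance = 502.154 − 404.68 = 97.4739; SEM = √97.4739 = 9.87.

9.87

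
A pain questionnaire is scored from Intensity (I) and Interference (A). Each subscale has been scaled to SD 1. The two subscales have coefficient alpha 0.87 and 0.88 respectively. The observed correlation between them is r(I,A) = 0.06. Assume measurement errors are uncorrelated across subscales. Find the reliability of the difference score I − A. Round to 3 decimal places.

0.867

Var(I−A) = 1 + 1 − 2·0.06 = 2 − 0.12 = 1.88.
With uncorrelated errors the cross-covariances are all true-score covariance, so they carry over unchanged; only the diagonal terms shrink to ρᵢσᵢ².
True-score variance = [0.87 + 0.88] − 0.12 = 1.75 − 0.12 = 1.63.
Reliability = 1.63 / 1.88 = 0.867.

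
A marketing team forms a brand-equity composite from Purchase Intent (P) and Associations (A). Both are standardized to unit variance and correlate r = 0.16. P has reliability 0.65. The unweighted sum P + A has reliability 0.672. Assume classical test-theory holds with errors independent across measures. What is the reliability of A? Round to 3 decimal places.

Var(P+A) = 2 + 2·0.16 = 2.320.
True-score variance = ρ_P + ρ_A + 2·0.16, so 0.672 = (0.65 + ρ_A + 0.32) / 2.320.
ρ_A = 0.672·2.320 − 0.65 − 0.32 = 0.589.

0.589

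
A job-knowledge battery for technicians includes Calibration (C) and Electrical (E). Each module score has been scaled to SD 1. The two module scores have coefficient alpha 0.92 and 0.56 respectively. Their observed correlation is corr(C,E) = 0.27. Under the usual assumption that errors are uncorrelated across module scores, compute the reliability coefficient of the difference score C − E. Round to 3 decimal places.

0.644

Var(C−E) = 1 + 1 − 2·0.27 = 2 − 0.54 = 1.46.
Under uncorrelated errors the observed covariances equal the true-score covariances, so only the own-variance terms attenuate.
True-score variance = [0.92 + 0.56] − 0.54 = 1.48 − 0.54 = 0.94.
Reliability = 0.94 / 1.46 = 0.644.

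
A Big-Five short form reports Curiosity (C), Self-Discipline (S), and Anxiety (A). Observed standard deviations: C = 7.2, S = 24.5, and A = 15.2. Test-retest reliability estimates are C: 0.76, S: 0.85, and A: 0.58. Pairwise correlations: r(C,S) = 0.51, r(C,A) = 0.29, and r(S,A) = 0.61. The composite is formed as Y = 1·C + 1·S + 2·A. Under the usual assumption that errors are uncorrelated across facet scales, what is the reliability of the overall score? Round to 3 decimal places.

Var(Y) = 7.2² + 24.5² + 2²·15.2² + 2·[7.2·24.5·0.51 + 2·7.2·15.2·0.29 + 2·24.5·15.2·0.61] = 1576.25 + 1215.53 = 2791.78.
Because errors are independent across components, Cov(Tᵢ,Tⱼ) = Cov(Xᵢ,Xⱼ); the off-diagonal part of the true-score variance is the same as above.
True-score variance = [7.2²·0.76 + 24.5²·0.85 + 2²·15.2²·0.58] + 1215.53 = 1085.62 + 1215.53 = 2301.16.
Reliability = 2301.16 / 2791.78 = 0.824.

0.824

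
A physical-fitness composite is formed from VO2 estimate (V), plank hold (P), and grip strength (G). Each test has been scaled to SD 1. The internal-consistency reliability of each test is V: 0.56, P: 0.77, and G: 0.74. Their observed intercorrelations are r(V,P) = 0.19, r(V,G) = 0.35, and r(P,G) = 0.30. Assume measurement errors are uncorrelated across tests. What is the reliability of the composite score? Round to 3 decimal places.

0.801

Var(V+P+G) = 3 + 2·[0.19 + 0.35 + 0.30] = 3 + 1.68 = 4.68.
With uncorrelated errors the cross-covariances are all true-score covariance, so they carry over unchanged; only the diagonal terms shrink to ρᵢσᵢ².
True-score variance = [0.56 + 0.77 + 0.74] + 1.68 = 2.07 + 1.68 = 3.75.
Reliability = 3.75 / 4.68 = 0.801.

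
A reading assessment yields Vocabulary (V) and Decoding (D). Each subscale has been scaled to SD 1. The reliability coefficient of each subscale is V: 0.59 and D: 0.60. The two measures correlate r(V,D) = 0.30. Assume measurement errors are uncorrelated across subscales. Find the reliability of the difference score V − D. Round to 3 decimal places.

0.421

Var(V−D) = 1 + 1 − 2·0.30 = 2 − 0.6 = 1.4.
Under uncorrelated errors the observed covariances equal the true-score covariances, so only the own-variance terms attenuate.
True-score variance = [0.59 + 0.60] − 0.6 = 1.19 − 0.6 = 0.59.
Reliability = 0.59 / 1.4 = 0.421.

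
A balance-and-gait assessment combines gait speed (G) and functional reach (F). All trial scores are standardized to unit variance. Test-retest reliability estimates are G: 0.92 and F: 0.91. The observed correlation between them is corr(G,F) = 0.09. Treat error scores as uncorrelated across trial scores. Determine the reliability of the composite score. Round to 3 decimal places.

0.922

Var(G+F) = 2 + 2·[0.09] = 2 + 0.18 = 2.18.
With uncorrelated errors the cross-covariances are all true-score covariance, so they carry over unchanged; only the diagonal terms shrink to ρᵢσᵢ².
True-score variance = [0.92 + 0.91] + 0.18 = 1.83 + 0.18 = 2.01.
Reliability = 2.01 / 2.18 = 0.922.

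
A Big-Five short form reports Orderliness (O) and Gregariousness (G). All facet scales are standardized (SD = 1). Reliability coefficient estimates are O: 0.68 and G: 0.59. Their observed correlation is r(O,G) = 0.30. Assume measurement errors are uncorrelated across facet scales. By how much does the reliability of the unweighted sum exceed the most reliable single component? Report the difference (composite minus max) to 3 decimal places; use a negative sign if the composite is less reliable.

Var(sum) = 2 + 0.6 = 2.6; true-score variance = 1.27 + 0.6 = 1.87; composite reliability = 0.7192.
Max component reliability = 0.6800.
Difference = 0.7192 − 0.6800 = 0.039.

0.039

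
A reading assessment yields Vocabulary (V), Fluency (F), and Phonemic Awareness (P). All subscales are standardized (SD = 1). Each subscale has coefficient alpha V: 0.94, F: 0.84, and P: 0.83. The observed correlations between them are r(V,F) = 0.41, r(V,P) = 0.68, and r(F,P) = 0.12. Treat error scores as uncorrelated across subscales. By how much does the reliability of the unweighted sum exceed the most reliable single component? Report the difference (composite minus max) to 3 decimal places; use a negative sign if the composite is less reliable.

-0.012

Var(sum) = 3 + 2.42 = 5.42; true-score variance = 2.61 + 2.42 = 5.03; composite reliability = 0.9280.
Max component reliability = 0.9400.
Difference = 0.9280 − 0.9400 = -0.012.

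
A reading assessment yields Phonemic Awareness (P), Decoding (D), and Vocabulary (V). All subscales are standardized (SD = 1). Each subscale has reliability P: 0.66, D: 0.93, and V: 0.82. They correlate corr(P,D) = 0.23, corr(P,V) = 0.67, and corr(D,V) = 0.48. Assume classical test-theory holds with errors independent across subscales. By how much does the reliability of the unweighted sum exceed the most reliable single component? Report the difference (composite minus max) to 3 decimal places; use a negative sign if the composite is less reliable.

-0.032

Var(sum) = 3 + 2.76 = 5.76; true-score variance = 2.41 + 2.76 = 5.17; composite reliability = 0.8976.
Max component reliability = 0.9300.
Difference = 0.8976 − 0.9300 = -0.032.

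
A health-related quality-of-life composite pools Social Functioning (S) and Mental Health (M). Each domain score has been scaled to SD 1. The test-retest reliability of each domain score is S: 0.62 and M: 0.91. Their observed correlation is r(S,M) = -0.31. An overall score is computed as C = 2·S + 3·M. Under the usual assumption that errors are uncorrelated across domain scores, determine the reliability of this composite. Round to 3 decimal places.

Var(C) = 2² + 3² + 2·[6·(-0.31)] = 13 − 3.72 = 9.28.
Because errors are independent across components, Cov(Tᵢ,Tⱼ) = Cov(Xᵢ,Xⱼ); the off-diagonal part of the true-score variance is the same as above.
True-score variance = [2²·0.62 + 3²·0.91] − 3.72 = 10.67 − 3.72 = 6.95.
Reliability = 6.95 / 9.28 = 0.749.

0.749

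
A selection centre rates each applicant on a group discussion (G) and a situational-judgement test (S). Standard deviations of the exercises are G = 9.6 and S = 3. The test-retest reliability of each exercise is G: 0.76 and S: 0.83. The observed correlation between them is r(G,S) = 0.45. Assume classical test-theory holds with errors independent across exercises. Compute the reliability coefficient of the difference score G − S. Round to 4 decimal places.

0.6857

Var(G−S) = 9.6² + 3² − 2·9.6·3·0.45 = 101.16 − 25.92 = 75.24.
Under uncorrelated errors the observed covariances equal the true-score covariances, so only the own-variance terms attenuate.
True-score variance = [9.6²·0.76 + 3²·0.83] − 25.92 = 77.5116 − 25.92 = 51.5916.
Reliability = 51.5916 / 75.24 = 0.6857.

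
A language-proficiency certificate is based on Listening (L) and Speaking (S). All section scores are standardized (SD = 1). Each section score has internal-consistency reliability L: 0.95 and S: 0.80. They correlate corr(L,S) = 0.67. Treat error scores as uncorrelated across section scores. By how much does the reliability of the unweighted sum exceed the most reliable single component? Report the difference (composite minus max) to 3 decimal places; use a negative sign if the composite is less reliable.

Var(sum) = 2 + 1.34 = 3.34; true-score variance = 1.75 + 1.34 = 3.09; composite reliability = 0.9251.
Max component reliability = 0.9500.
Difference = 0.9251 − 0.9500 = -0.025.

-0.025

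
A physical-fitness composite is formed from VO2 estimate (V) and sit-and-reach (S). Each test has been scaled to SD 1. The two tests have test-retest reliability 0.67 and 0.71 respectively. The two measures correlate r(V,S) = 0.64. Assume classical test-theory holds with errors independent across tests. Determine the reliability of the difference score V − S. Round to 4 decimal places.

0.1389

Var(V−S) = 1 + 1 − 2·0.64 = 2 − 1.28 = 0.72.
Because errors are independent across components, Cov(Tᵢ,Tⱼ) = Cov(Xᵢ,Xⱼ); the off-diagonal part of the true-score variance is the same as above.
True-score variance = [0.67 + 0.71] − 1.28 = 1.38 − 1.28 = 0.1.
Reliability = 0.1 / 0.72 = 0.1389.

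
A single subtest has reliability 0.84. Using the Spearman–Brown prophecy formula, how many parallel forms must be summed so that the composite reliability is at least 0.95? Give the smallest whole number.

k ≥ ρ*(1−ρ₁)/(ρ₁(1−ρ*)) = 0.95·0.16 / (0.84·0.05) = 3.619.
Smallest integer k = 4.

4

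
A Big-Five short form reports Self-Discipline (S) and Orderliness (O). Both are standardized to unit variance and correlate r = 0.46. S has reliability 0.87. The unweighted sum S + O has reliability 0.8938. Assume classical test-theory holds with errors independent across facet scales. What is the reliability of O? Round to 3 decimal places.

Var(S+O) = 2 + 2·0.46 = 2.920.
True-score variance = ρ_S + ρ_O + 2·0.46, so 0.8938 = (0.87 + ρ_O + 0.92) / 2.920.
ρ_O = 0.8938·2.920 − 0.87 − 0.92 = 0.820.

0.820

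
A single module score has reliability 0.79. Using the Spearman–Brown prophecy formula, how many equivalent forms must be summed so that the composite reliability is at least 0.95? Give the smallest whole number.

6

k ≥ ρ*(1−ρ₁)/(ρ₁(1−ρ*)) = 0.95·0.21 / (0.79·0.05) = 5.051.
Smallest integer k = 6.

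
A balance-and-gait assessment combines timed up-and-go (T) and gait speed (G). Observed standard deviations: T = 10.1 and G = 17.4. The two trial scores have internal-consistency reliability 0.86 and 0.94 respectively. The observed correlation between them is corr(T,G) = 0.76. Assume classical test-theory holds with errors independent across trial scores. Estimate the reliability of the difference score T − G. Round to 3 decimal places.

Var(T−G) = 10.1² + 17.4² − 2·10.1·17.4·0.76 = 404.77 − 267.125 = 137.645.
Because errors are independent across components, Cov(Tᵢ,Tⱼ) = Cov(Xᵢ,Xⱼ); the off-diagonal part of the true-score variance is the same as above.
True-score variance = [10.1²·0.86 + 17.4²·0.94] − 267.125 = 372.323 − 267.125 = 105.198.
Reliability = 105.198 / 137.645 = 0.764.

0.764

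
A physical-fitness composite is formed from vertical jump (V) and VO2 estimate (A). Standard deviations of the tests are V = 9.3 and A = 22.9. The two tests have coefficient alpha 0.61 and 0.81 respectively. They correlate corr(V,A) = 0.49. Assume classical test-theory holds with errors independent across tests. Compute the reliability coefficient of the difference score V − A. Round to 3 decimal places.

Var(V−A) = 9.3² + 22.9² − 2·9.3·22.9·0.49 = 610.9 − 208.711 = 402.189.
Under uncorrelated errors the observed covariances equal the true-score covariances, so only the own-variance terms attenuate.
True-score variance = [9.3²·0.61 + 22.9²·0.81] − 208.711 = 477.531 − 208.711 = 268.82.
Reliability = 268.82 / 402.189 = 0.668.

0.668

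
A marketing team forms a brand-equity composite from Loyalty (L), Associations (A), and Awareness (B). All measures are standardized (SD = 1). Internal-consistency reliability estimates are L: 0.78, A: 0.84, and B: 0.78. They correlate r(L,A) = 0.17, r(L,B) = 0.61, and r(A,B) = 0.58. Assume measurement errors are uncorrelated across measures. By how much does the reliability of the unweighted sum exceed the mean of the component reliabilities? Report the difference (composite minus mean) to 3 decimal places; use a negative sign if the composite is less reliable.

Var(sum) = 3 + 2.72 = 5.72; true-score variance = 2.4 + 2.72 = 5.12; composite reliability = 0.8951.
Mean component reliability = 0.8000.
Difference = 0.8951 − 0.8000 = 0.095.

0.095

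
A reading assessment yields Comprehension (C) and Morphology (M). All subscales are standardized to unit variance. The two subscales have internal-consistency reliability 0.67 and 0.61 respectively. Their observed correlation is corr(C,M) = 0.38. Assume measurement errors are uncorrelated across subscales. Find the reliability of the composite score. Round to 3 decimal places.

Var(C+M) = 2 + 2·[0.38] = 2 + 0.76 = 2.76.
Because errors are independent across components, Cov(Tᵢ,Tⱼ) = Cov(Xᵢ,Xⱼ); the off-diagonal part of the true-score variance is the same as above.
True-score variance = [0.67 + 0.61] + 0.76 = 1.28 + 0.76 = 2.04.
Reliability = 2.04 / 2.76 = 0.739.

0.739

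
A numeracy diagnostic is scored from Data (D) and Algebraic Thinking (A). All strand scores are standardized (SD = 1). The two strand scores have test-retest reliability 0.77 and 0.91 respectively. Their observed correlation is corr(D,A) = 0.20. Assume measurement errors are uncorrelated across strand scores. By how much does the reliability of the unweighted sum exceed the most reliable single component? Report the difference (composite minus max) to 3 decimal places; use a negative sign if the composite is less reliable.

Var(sum) = 2 + 0.4 = 2.4; true-score variance = 1.68 + 0.4 = 2.08; composite reliability = 0.8667.
Max component reliability = 0.9100.
Difference = 0.8667 − 0.9100 = -0.043.

-0.043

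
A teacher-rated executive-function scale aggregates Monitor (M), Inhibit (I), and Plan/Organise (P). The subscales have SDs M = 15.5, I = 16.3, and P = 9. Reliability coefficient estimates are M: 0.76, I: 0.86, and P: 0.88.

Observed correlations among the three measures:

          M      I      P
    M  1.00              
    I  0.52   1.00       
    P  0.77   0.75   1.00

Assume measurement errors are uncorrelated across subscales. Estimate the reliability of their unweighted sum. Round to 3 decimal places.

Var(M+I+P) = 15.5² + 16.3² + 9² + 2·[15.5·16.3·0.52 + 15.5·9·0.77 + 16.3·9·0.75] = 586.94 + 697.636 = 1284.58.
With uncorrelated errors the cross-covariances are all true-score covariance, so they carry over unchanged; only the diagonal terms shrink to ρᵢσᵢ².
True-score variance = [15.5²·0.76 + 16.3²·0.86 + 9²·0.88] + 697.636 = 482.363 + 697.636 = 1180.
Reliability = 1180 / 1284.58 = 0.919.

0.919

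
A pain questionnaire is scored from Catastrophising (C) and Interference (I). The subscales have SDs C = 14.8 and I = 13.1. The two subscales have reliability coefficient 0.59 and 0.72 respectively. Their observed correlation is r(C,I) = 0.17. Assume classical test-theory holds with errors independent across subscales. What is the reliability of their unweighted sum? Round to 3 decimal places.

Var(C+I) = 14.8² + 13.1² + 2·[14.8·13.1·0.17] = 390.65 + 65.9192 = 456.569.
With uncorrelated errors the cross-covariances are all true-score covariance, so they carry over unchanged; only the diagonal terms shrink to ρᵢσᵢ².
True-score variance = [14.8²·0.59 + 13.1²·0.72] + 65.9192 = 252.793 + 65.9192 = 318.712.
Reliability = 318.712 / 456.569 = 0.698.

0.698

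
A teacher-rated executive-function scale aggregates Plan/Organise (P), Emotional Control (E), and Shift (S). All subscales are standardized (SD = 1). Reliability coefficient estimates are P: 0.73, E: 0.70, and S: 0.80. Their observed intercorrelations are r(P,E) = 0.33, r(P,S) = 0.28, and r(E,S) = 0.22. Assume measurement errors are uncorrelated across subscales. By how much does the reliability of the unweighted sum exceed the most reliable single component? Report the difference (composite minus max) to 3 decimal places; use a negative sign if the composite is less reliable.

Var(sum) = 3 + 1.66 = 4.66; true-score variance = 2.23 + 1.66 = 3.89; composite reliability = 0.8348.
Max component reliability = 0.8000.
Difference = 0.8348 − 0.8000 = 0.035.

0.035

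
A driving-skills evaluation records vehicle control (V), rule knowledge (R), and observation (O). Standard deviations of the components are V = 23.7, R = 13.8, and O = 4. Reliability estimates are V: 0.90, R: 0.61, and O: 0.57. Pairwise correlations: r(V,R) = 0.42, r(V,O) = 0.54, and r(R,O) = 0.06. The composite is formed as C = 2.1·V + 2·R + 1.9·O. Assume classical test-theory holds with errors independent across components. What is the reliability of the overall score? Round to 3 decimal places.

0.883

Var(C) = 2.1²·23.7² + 2²·13.8² + 1.9²·4² + 2·[4.2·23.7·13.8·0.42 + 3.99·23.7·4·0.54 + 3.8·13.8·4·0.06] = 3296.57 + 1587.55 = 4884.12.
Because errors are independent across components, Cov(Tᵢ,Tⱼ) = Cov(Xᵢ,Xⱼ); the off-diagonal part of the true-score variance is the same as above.
True-score variance = [2.1²·23.7²·0.90 + 2²·13.8²·0.61 + 1.9²·4²·0.57] + 1587.55 = 2726.94 + 1587.55 = 4314.5.
Reliability = 4314.5 / 4884.12 = 0.883.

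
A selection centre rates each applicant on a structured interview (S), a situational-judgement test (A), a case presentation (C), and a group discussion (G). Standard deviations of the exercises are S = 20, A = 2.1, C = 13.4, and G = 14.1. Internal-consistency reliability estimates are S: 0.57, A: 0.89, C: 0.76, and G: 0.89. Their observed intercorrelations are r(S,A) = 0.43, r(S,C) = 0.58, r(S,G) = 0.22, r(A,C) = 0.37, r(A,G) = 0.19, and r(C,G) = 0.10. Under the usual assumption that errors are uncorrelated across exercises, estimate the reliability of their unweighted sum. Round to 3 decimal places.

Var(S+A+C+G) = 20² + 2.1² + 13.4² + 14.1² + 2·[20·2.1·0.43 + 20·13.4·0.58 + 20·14.1·0.22 + 2.1·13.4·0.37 + 2.1·14.1·0.19 + 13.4·14.1·0.10] = 782.78 + 540.943 = 1323.72.
Because errors are independent across components, Cov(Tᵢ,Tⱼ) = Cov(Xᵢ,Xⱼ); the off-diagonal part of the true-score variance is the same as above.
True-score variance = [20²·0.57 + 2.1²·0.89 + 13.4²·0.76 + 14.1²·0.89] + 540.943 = 545.331 + 540.943 = 1086.27.
Reliability = 1086.27 / 1323.72 = 0.821.

0.821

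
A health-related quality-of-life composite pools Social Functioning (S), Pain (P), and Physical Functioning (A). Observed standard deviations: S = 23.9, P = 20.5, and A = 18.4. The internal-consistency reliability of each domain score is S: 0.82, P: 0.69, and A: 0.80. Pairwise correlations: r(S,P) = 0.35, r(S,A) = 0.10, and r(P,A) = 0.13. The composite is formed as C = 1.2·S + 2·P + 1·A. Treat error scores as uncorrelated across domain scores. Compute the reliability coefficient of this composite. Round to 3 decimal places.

0.814

Var(C) = 1.2²·23.9² + 2²·20.5² + 18.4² + 2·[2.4·23.9·20.5·0.35 + 1.2·23.9·18.4·0.10 + 2·20.5·18.4·0.13] = 2842.1 + 1124.8 = 3966.9.
With uncorrelated errors the cross-covariances are all true-score covariance, so they carry over unchanged; only the diagonal terms shrink to ρᵢσᵢ².
True-score variance = [1.2²·23.9²·0.82 + 2²·20.5²·0.69 + 18.4²·0.80] + 1124.8 = 2105.22 + 1124.8 = 3230.03.
Reliability = 3230.03 / 3966.9 = 0.814.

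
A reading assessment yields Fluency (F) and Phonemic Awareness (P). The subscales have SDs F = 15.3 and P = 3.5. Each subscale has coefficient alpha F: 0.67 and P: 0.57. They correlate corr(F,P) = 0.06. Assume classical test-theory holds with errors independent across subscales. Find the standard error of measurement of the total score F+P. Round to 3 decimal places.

9.084

Var(total) = 246.34 + 6.426 = 252.766.
True-score variance = 163.823 + 6.426 = 170.249, so reliability = 0.6735.
Error variance = 252.766 − 170.249 = 82.5172; SEM = √82.5172 = 9.084.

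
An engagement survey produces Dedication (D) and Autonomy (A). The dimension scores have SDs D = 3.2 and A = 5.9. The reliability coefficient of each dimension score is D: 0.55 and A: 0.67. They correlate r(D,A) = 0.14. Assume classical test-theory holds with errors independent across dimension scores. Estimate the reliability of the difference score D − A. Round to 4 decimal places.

0.5952

Var(D−A) = 3.2² + 5.9² − 2·3.2·5.9·0.14 = 45.05 − 5.2864 = 39.7636.
Under uncorrelated errors the observed covariances equal the true-score covariances, so only the own-variance terms attenuate.
True-score variance = [3.2²·0.55 + 5.9²·0.67] − 5.2864 = 28.9547 − 5.2864 = 23.6683.
Reliability = 23.6683 / 39.7636 = 0.5952.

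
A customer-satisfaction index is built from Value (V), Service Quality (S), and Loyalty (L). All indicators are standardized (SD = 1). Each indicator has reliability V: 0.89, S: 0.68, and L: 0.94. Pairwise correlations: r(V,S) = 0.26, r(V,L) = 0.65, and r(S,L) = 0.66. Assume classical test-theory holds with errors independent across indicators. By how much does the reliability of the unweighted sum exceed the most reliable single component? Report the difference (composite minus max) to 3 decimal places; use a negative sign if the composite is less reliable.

Var(sum) = 3 + 3.14 = 6.14; true-score variance = 2.51 + 3.14 = 5.65; composite reliability = 0.9202.
Max component reliability = 0.9400.
Difference = 0.9202 − 0.9400 = -0.020.

-0.020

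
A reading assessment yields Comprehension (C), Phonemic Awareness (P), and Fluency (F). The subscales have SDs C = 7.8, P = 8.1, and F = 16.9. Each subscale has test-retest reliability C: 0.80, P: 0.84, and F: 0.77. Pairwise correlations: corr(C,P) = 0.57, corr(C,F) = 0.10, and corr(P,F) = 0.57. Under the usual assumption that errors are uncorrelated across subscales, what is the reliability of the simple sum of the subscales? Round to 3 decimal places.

0.867

Var(C+P+F) = 7.8² + 8.1² + 16.9² + 2·[7.8·8.1·0.57 + 7.8·16.9·0.10 + 8.1·16.9·0.57] = 412.06 + 254.444 = 666.504.
Under uncorrelated errors the observed covariances equal the true-score covariances, so only the own-variance terms attenuate.
True-score variance = [7.8²·0.80 + 8.1²·0.84 + 16.9²·0.77] + 254.444 = 323.704 + 254.444 = 578.148.
Reliability = 578.148 / 666.504 = 0.867.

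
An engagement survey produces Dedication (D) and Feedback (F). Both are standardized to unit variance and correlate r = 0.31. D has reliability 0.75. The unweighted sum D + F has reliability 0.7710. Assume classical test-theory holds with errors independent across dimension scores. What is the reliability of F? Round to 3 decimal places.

Var(D+F) = 2 + 2·0.31 = 2.620.
True-score variance = ρ_D + ρ_F + 2·0.31, so 0.7710 = (0.75 + ρ_F + 0.62) / 2.620.
ρ_F = 0.7710·2.620 − 0.75 − 0.62 = 0.650.

0.650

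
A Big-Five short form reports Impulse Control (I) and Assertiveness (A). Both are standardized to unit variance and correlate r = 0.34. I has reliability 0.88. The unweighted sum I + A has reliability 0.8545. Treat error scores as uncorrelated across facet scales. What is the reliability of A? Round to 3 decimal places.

Var(I+A) = 2 + 2·0.34 = 2.680.
True-score variance = ρ_I + ρ_A + 2·0.34, so 0.8545 = (0.88 + ρ_A + 0.68) / 2.680.
ρ_A = 0.8545·2.680 − 0.88 − 0.68 = 0.730.

0.730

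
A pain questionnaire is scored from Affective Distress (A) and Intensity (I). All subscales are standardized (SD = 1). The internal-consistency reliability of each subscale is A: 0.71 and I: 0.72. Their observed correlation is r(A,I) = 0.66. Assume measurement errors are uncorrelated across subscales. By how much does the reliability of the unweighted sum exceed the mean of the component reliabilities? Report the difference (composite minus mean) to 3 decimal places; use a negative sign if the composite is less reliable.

Var(sum) = 2 + 1.32 = 3.32; true-score variance = 1.43 + 1.32 = 2.75; composite reliability = 0.8283.
Mean component reliability = 0.7150.
Difference = 0.8283 − 0.7150 = 0.113.

0.113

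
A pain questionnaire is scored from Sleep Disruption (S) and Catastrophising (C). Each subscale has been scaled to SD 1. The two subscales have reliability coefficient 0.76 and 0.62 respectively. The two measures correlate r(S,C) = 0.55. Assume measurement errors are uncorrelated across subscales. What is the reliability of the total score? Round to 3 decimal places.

0.800

Var(S+C) = 2 + 2·[0.55] = 2 + 1.1 = 3.1.
With uncorrelated errors the cross-covariances are all true-score covariance, so they carry over unchanged; only the diagonal terms shrink to ρᵢσᵢ².
True-score variance = [0.76 + 0.62] + 1.1 = 1.38 + 1.1 = 2.48.
Reliability = 2.48 / 3.1 = 0.800.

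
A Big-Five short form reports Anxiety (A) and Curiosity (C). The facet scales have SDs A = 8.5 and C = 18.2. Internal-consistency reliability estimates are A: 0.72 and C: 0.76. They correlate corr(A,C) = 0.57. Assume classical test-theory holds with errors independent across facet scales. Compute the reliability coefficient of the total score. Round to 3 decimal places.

0.828

Var(A+C) = 8.5² + 18.2² + 2·[8.5·18.2·0.57] = 403.49 + 176.358 = 579.848.
Under uncorrelated errors the observed covariances equal the true-score covariances, so only the own-variance terms attenuate.
True-score variance = [8.5²·0.72 + 18.2²·0.76] + 176.358 = 303.762 + 176.358 = 480.12.
Reliability = 480.12 / 579.848 = 0.828.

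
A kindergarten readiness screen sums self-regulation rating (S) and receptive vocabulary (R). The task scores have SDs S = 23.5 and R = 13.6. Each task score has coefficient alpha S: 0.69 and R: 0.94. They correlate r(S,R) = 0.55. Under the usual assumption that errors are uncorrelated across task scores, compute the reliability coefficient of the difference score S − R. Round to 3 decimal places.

Var(S−R) = 23.5² + 13.6² − 2·23.5·13.6·0.55 = 737.21 − 351.56 = 385.65.
Under uncorrelated errors the observed covariances equal the true-score covariances, so only the own-variance terms attenuate.
True-score variance = [23.5²·0.69 + 13.6²·0.94] − 351.56 = 554.915 − 351.56 = 203.355.
Reliability = 203.355 / 385.65 = 0.527.

0.527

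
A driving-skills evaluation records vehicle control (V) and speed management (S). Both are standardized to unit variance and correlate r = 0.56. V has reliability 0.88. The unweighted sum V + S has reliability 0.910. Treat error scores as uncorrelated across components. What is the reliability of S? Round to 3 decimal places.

Var(V+S) = 2 + 2·0.56 = 3.120.
True-score variance = ρ_V + ρ_S + 2·0.56, so 0.910 = (0.88 + ρ_S + 1.12) / 3.120.
ρ_S = 0.910·3.120 − 0.88 − 1.12 = 0.839.

0.839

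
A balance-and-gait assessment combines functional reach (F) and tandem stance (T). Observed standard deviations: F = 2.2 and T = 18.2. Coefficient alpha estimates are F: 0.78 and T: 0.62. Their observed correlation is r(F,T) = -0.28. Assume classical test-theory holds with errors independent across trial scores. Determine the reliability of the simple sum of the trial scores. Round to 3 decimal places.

0.595

Var(F+T) = 2.2² + 18.2² + 2·[2.2·18.2·(-0.28)] = 336.08 − 22.4224 = 313.658.
With uncorrelated errors the cross-covariances are all true-score covariance, so they carry over unchanged; only the diagonal terms shrink to ρᵢσᵢ².
True-score variance = [2.2²·0.78 + 18.2²·0.62] − 22.4224 = 209.144 − 22.4224 = 186.722.
Reliability = 186.722 / 313.658 = 0.595.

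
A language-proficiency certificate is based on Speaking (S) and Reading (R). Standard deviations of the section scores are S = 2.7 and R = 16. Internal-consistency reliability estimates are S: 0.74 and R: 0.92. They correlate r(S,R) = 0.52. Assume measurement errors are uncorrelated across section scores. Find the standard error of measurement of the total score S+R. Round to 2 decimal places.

Var(total) = 263.29 + 44.928 = 308.218.
True-score variance = 240.915 + 44.928 = 285.843, so reliability = 0.9274.
Error variance = 308.218 − 285.843 = 22.3754; SEM = √22.3754 = 4.73.

4.73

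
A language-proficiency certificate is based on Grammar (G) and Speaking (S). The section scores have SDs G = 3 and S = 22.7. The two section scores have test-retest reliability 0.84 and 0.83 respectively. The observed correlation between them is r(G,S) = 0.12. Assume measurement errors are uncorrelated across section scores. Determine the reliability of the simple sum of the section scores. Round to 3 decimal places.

0.835

Var(G+S) = 3² + 22.7² + 2·[3·22.7·0.12] = 524.29 + 16.344 = 540.634.
With uncorrelated errors the cross-covariances are all true-score covariance, so they carry over unchanged; only the diagonal terms shrink to ρᵢσᵢ².
True-score variance = [3²·0.84 + 22.7²·0.83] + 16.344 = 435.251 + 16.344 = 451.595.
Reliability = 451.595 / 540.634 = 0.835.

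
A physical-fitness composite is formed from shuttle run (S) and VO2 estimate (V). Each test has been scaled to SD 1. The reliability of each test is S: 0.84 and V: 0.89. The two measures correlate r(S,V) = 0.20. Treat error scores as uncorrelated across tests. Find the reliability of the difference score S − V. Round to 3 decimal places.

0.831

Var(S−V) = 1 + 1 − 2·0.20 = 2 − 0.4 = 1.6.
Because errors are independent across components, Cov(Tᵢ,Tⱼ) = Cov(Xᵢ,Xⱼ); the off-diagonal part of the true-score variance is the same as above.
True-score variance = [0.84 + 0.89] − 0.4 = 1.73 − 0.4 = 1.33.
Reliability = 1.33 / 1.6 = 0.831.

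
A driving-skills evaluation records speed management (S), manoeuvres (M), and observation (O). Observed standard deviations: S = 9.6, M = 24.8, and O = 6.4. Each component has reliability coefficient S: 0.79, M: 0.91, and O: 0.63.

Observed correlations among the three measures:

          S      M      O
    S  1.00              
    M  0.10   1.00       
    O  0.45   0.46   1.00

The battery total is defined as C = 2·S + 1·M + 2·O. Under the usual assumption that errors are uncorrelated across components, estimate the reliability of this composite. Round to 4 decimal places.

0.8899

Var(C) = 2²·9.6² + 24.8² + 2²·6.4² + 2·[2·9.6·24.8·0.10 + 4·9.6·6.4·0.45 + 2·24.8·6.4·0.46] = 1147.52 + 608.461 = 1755.98.
With uncorrelated errors the cross-covariances are all true-score covariance, so they carry over unchanged; only the diagonal terms shrink to ρᵢσᵢ².
True-score variance = [2²·9.6²·0.79 + 24.8²·0.91 + 2²·6.4²·0.63] + 608.461 = 954.131 + 608.461 = 1562.59.
Reliability = 1562.59 / 1755.98 = 0.8899.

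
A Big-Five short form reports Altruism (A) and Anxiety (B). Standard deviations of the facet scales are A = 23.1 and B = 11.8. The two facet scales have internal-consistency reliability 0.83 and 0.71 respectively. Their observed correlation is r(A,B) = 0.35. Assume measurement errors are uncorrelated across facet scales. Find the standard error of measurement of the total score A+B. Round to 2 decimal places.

Var(total) = 672.85 + 190.806 = 863.656.
True-score variance = 541.757 + 190.806 = 732.563, so reliability = 0.8482.
Error variance = 863.656 − 732.563 = 131.093; SEM = √131.093 = 11.45.

11.45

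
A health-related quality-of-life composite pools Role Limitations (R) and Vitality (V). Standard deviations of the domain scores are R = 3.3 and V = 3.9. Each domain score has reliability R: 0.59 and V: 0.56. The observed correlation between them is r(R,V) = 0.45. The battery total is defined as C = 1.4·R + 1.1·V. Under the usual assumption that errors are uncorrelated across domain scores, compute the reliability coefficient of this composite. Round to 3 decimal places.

Var(C) = 1.4²·3.3² + 1.1²·3.9² + 2·[1.54·3.3·3.9·0.45] = 39.7485 + 17.8378 = 57.5863.
Under uncorrelated errors the observed covariances equal the true-score covariances, so only the own-variance terms attenuate.
True-score variance = [1.4²·3.3²·0.59 + 1.1²·3.9²·0.56] + 17.8378 = 22.8995 + 17.8378 = 40.7373.
Reliability = 40.7373 / 57.5863 = 0.707.

0.707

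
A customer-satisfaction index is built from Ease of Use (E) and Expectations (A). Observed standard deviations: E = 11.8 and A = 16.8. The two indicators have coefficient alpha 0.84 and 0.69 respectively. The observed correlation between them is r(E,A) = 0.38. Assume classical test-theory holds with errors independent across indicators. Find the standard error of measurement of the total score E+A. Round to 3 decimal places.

10.477

Var(total) = 421.48 + 150.662 = 572.142.
True-score variance = 311.707 + 150.662 = 462.37, so reliability = 0.8081.
Error variance = 572.142 − 462.37 = 109.773; SEM = √109.773 = 10.477.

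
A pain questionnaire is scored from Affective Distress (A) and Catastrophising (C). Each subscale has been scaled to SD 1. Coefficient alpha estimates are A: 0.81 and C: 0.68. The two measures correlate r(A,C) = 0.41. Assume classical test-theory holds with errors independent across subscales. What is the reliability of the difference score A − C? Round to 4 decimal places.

Var(A−C) = 1 + 1 − 2·0.41 = 2 − 0.82 = 1.18.
With uncorrelated errors the cross-covariances are all true-score covariance, so they carry over unchanged; only the diagonal terms shrink to ρᵢσᵢ².
True-score variance = [0.81 + 0.68] − 0.82 = 1.49 − 0.82 = 0.67.
Reliability = 0.67 / 1.18 = 0.5678.

0.5678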